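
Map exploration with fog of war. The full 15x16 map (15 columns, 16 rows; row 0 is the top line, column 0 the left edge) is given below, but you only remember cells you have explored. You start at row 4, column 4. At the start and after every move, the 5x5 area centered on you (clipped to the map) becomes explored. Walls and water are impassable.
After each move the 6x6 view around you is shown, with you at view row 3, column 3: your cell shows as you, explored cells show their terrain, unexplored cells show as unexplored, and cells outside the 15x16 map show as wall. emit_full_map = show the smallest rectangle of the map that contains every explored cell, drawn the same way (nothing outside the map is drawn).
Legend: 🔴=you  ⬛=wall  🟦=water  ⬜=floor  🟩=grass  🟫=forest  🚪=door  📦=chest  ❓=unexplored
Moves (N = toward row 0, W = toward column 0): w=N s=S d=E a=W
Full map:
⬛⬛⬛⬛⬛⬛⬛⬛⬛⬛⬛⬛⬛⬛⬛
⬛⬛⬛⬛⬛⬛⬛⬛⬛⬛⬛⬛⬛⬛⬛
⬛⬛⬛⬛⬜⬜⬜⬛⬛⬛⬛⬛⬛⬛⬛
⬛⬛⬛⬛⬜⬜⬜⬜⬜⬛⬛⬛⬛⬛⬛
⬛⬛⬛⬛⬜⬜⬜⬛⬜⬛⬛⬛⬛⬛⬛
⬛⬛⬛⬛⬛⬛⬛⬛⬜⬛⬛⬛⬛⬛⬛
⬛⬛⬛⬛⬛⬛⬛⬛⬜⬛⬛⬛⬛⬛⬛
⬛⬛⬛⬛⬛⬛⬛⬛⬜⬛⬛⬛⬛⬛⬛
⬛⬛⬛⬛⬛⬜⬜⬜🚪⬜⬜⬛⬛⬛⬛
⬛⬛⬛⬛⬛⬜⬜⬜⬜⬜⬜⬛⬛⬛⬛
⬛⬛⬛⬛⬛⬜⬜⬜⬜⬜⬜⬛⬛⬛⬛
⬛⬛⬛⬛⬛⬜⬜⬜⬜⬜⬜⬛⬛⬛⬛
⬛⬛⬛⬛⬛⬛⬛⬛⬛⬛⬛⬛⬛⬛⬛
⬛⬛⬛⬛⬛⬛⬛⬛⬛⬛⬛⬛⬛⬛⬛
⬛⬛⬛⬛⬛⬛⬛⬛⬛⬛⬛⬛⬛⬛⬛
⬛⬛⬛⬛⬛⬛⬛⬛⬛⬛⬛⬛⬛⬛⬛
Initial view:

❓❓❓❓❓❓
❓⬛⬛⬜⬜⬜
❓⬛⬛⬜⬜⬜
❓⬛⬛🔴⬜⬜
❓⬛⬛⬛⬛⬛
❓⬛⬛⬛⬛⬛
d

❓❓❓❓❓❓
⬛⬛⬜⬜⬜⬛
⬛⬛⬜⬜⬜⬜
⬛⬛⬜🔴⬜⬛
⬛⬛⬛⬛⬛⬛
⬛⬛⬛⬛⬛⬛

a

❓❓❓❓❓❓
❓⬛⬛⬜⬜⬜
❓⬛⬛⬜⬜⬜
❓⬛⬛🔴⬜⬜
❓⬛⬛⬛⬛⬛
❓⬛⬛⬛⬛⬛

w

❓❓❓❓❓❓
❓⬛⬛⬛⬛⬛
❓⬛⬛⬜⬜⬜
❓⬛⬛🔴⬜⬜
❓⬛⬛⬜⬜⬜
❓⬛⬛⬛⬛⬛

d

❓❓❓❓❓❓
⬛⬛⬛⬛⬛⬛
⬛⬛⬜⬜⬜⬛
⬛⬛⬜🔴⬜⬜
⬛⬛⬜⬜⬜⬛
⬛⬛⬛⬛⬛⬛

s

⬛⬛⬛⬛⬛⬛
⬛⬛⬜⬜⬜⬛
⬛⬛⬜⬜⬜⬜
⬛⬛⬜🔴⬜⬛
⬛⬛⬛⬛⬛⬛
⬛⬛⬛⬛⬛⬛

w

❓❓❓❓❓❓
⬛⬛⬛⬛⬛⬛
⬛⬛⬜⬜⬜⬛
⬛⬛⬜🔴⬜⬜
⬛⬛⬜⬜⬜⬛
⬛⬛⬛⬛⬛⬛

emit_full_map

⬛⬛⬛⬛⬛⬛
⬛⬛⬜⬜⬜⬛
⬛⬛⬜🔴⬜⬜
⬛⬛⬜⬜⬜⬛
⬛⬛⬛⬛⬛⬛
⬛⬛⬛⬛⬛⬛

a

❓❓❓❓❓❓
❓⬛⬛⬛⬛⬛
❓⬛⬛⬜⬜⬜
❓⬛⬛🔴⬜⬜
❓⬛⬛⬜⬜⬜
❓⬛⬛⬛⬛⬛

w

⬛⬛⬛⬛⬛⬛
❓⬛⬛⬛⬛⬛
❓⬛⬛⬛⬛⬛
❓⬛⬛🔴⬜⬜
❓⬛⬛⬜⬜⬜
❓⬛⬛⬜⬜⬜

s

❓⬛⬛⬛⬛⬛
❓⬛⬛⬛⬛⬛
❓⬛⬛⬜⬜⬜
❓⬛⬛🔴⬜⬜
❓⬛⬛⬜⬜⬜
❓⬛⬛⬛⬛⬛

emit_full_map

⬛⬛⬛⬛⬛❓
⬛⬛⬛⬛⬛⬛
⬛⬛⬜⬜⬜⬛
⬛⬛🔴⬜⬜⬜
⬛⬛⬜⬜⬜⬛
⬛⬛⬛⬛⬛⬛
⬛⬛⬛⬛⬛⬛


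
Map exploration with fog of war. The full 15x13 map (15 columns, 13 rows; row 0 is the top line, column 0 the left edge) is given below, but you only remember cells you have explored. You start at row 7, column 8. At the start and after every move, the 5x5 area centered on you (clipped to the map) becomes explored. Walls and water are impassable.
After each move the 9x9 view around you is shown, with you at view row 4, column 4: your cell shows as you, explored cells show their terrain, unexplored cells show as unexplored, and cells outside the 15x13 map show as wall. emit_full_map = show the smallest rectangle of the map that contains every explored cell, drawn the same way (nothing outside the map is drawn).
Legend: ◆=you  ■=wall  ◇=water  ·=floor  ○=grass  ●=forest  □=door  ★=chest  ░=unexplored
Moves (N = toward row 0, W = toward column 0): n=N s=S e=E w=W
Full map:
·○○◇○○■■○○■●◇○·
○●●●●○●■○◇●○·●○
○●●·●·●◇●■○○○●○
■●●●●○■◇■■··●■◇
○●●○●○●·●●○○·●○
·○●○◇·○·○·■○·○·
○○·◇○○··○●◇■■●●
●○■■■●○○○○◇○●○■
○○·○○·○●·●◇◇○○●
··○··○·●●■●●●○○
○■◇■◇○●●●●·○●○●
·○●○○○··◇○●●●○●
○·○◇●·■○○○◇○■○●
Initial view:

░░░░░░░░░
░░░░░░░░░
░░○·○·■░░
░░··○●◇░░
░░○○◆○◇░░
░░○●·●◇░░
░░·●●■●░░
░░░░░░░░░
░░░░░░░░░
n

░░░░░░░░░
░░░░░░░░░
░░●·●●○░░
░░○·○·■░░
░░··◆●◇░░
░░○○○○◇░░
░░○●·●◇░░
░░·●●■●░░
░░░░░░░░░

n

░░░░░░░░░
░░░░░░░░░
░░■◇■■·░░
░░●·●●○░░
░░○·◆·■░░
░░··○●◇░░
░░○○○○◇░░
░░○●·●◇░░
░░·●●■●░░

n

░░░░░░░░░
░░░░░░░░░
░░●◇●■○░░
░░■◇■■·░░
░░●·◆●○░░
░░○·○·■░░
░░··○●◇░░
░░○○○○◇░░
░░○●·●◇░░

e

░░░░░░░░░
░░░░░░░░░
░●◇●■○○░░
░■◇■■··░░
░●·●◆○○░░
░○·○·■○░░
░··○●◇■░░
░○○○○◇░░░
░○●·●◇░░░

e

░░░░░░░░░
░░░░░░░░░
●◇●■○○○░░
■◇■■··●░░
●·●●◆○·░░
○·○·■○·░░
··○●◇■■░░
○○○○◇░░░░
○●·●◇░░░░

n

■■■■■■■■■
░░░░░░░░░
░░○◇●○·░░
●◇●■○○○░░
■◇■■◆·●░░
●·●●○○·░░
○·○·■○·░░
··○●◇■■░░
○○○○◇░░░░

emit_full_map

░░○◇●○·
●◇●■○○○
■◇■■◆·●
●·●●○○·
○·○·■○·
··○●◇■■
○○○○◇░░
○●·●◇░░
·●●■●░░

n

■■■■■■■■■
■■■■■■■■■
░░○○■●◇░░
░░○◇●○·░░
●◇●■◆○○░░
■◇■■··●░░
●·●●○○·░░
○·○·■○·░░
··○●◇■■░░

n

■■■■■■■■■
■■■■■■■■■
■■■■■■■■■
░░○○■●◇░░
░░○◇◆○·░░
●◇●■○○○░░
■◇■■··●░░
●·●●○○·░░
○·○·■○·░░

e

■■■■■■■■■
■■■■■■■■■
■■■■■■■■■
░○○■●◇○░■
░○◇●◆·●░■
◇●■○○○●░■
◇■■··●■░■
·●●○○·░░■
·○·■○·░░■

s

■■■■■■■■■
■■■■■■■■■
░○○■●◇○░■
░○◇●○·●░■
◇●■○◆○●░■
◇■■··●■░■
·●●○○·●░■
·○·■○·░░■
·○●◇■■░░■

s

■■■■■■■■■
░○○■●◇○░■
░○◇●○·●░■
◇●■○○○●░■
◇■■·◆●■░■
·●●○○·●░■
·○·■○·○░■
·○●◇■■░░■
○○○◇░░░░■

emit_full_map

░░○○■●◇○
░░○◇●○·●
●◇●■○○○●
■◇■■·◆●■
●·●●○○·●
○·○·■○·○
··○●◇■■░
○○○○◇░░░
○●·●◇░░░
·●●■●░░░


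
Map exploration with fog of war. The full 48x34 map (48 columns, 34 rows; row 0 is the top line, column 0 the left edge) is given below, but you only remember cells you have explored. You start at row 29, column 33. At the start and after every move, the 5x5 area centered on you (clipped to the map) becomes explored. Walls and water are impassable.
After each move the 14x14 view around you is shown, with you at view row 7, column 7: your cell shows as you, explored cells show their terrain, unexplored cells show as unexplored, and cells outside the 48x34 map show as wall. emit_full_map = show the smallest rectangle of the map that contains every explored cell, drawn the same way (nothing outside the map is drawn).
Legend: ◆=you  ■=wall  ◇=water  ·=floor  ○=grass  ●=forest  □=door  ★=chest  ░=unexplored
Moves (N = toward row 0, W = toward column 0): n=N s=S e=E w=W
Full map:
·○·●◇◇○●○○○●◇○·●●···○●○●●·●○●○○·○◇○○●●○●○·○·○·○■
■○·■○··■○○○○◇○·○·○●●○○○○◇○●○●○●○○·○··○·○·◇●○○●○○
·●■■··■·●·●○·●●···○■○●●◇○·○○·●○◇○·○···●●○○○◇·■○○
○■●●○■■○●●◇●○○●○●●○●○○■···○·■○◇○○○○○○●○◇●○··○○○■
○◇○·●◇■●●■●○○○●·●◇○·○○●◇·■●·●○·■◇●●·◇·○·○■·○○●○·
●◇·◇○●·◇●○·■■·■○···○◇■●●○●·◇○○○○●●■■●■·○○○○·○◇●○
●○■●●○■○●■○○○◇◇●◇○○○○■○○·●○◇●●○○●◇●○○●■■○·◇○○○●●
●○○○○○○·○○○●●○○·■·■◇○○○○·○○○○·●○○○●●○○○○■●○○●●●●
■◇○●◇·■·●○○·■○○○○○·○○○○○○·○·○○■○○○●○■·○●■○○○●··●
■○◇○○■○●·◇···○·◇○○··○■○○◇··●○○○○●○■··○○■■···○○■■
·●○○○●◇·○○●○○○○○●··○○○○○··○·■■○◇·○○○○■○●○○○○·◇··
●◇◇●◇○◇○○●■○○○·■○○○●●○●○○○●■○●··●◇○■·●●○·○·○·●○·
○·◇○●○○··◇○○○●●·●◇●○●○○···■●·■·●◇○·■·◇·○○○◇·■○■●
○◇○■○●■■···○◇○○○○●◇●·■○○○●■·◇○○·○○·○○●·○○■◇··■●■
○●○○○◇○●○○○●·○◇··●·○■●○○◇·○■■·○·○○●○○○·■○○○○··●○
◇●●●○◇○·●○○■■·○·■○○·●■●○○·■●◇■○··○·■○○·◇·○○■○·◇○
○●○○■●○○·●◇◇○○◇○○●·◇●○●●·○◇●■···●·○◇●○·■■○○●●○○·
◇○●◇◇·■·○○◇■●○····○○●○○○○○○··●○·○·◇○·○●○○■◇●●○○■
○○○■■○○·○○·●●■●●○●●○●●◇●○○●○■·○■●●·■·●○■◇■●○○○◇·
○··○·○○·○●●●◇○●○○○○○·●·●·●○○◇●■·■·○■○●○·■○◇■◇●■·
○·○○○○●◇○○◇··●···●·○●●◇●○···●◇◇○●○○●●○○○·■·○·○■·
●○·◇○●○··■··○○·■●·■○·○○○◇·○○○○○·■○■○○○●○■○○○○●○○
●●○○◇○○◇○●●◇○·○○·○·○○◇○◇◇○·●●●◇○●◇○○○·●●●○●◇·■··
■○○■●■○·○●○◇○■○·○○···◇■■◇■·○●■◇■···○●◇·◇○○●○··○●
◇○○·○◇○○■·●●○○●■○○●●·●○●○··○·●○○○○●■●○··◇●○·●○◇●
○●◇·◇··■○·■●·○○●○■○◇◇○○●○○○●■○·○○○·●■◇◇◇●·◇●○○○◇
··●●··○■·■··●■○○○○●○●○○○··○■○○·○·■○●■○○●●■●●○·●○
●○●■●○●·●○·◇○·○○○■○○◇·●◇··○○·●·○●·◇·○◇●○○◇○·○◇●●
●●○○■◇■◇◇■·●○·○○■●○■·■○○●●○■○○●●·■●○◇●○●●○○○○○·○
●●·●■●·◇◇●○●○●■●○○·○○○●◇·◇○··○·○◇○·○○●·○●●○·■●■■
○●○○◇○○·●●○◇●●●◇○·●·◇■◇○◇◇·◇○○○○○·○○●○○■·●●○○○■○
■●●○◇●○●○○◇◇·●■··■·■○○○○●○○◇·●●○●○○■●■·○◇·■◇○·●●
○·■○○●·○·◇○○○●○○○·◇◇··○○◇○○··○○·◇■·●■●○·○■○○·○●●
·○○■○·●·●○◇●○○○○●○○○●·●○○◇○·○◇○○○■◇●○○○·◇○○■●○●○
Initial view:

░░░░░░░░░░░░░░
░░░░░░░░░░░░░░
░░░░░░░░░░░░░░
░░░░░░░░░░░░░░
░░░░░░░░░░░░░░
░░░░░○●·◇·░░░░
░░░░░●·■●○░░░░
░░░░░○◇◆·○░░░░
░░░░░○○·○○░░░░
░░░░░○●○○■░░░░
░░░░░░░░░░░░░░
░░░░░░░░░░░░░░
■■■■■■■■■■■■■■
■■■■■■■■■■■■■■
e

░░░░░░░░░░░░░░
░░░░░░░░░░░░░░
░░░░░░░░░░░░░░
░░░░░░░░░░░░░░
░░░░░░░░░░░░░░
░░░░○●·◇·○░░░░
░░░░●·■●○◇░░░░
░░░░○◇○◆○○░░░░
░░░░○○·○○●░░░░
░░░░○●○○■●░░░░
░░░░░░░░░░░░░░
░░░░░░░░░░░░░░
■■■■■■■■■■■■■■
■■■■■■■■■■■■■■

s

░░░░░░░░░░░░░░
░░░░░░░░░░░░░░
░░░░░░░░░░░░░░
░░░░░░░░░░░░░░
░░░░○●·◇·○░░░░
░░░░●·■●○◇░░░░
░░░░○◇○·○○░░░░
░░░░○○·◆○●░░░░
░░░░○●○○■●░░░░
░░░░░◇■·●■░░░░
░░░░░░░░░░░░░░
■■■■■■■■■■■■■■
■■■■■■■■■■■■■■
■■■■■■■■■■■■■■

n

░░░░░░░░░░░░░░
░░░░░░░░░░░░░░
░░░░░░░░░░░░░░
░░░░░░░░░░░░░░
░░░░░░░░░░░░░░
░░░░○●·◇·○░░░░
░░░░●·■●○◇░░░░
░░░░○◇○◆○○░░░░
░░░░○○·○○●░░░░
░░░░○●○○■●░░░░
░░░░░◇■·●■░░░░
░░░░░░░░░░░░░░
■■■■■■■■■■■■■■
■■■■■■■■■■■■■■

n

░░░░░░░░░░░░░░
░░░░░░░░░░░░░░
░░░░░░░░░░░░░░
░░░░░░░░░░░░░░
░░░░░░░░░░░░░░
░░░░░·■○●■░░░░
░░░░○●·◇·○░░░░
░░░░●·■◆○◇░░░░
░░░░○◇○·○○░░░░
░░░░○○·○○●░░░░
░░░░○●○○■●░░░░
░░░░░◇■·●■░░░░
░░░░░░░░░░░░░░
■■■■■■■■■■■■■■

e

░░░░░░░░░░░░░░
░░░░░░░░░░░░░░
░░░░░░░░░░░░░░
░░░░░░░░░░░░░░
░░░░░░░░░░░░░░
░░░░·■○●■○░░░░
░░░○●·◇·○◇░░░░
░░░●·■●◆◇●░░░░
░░░○◇○·○○●░░░░
░░░○○·○○●○░░░░
░░░○●○○■●░░░░░
░░░░◇■·●■░░░░░
░░░░░░░░░░░░░░
■■■■■■■■■■■■■■

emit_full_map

░·■○●■○
○●·◇·○◇
●·■●◆◇●
○◇○·○○●
○○·○○●○
○●○○■●░
░◇■·●■░

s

░░░░░░░░░░░░░░
░░░░░░░░░░░░░░
░░░░░░░░░░░░░░
░░░░░░░░░░░░░░
░░░░·■○●■○░░░░
░░░○●·◇·○◇░░░░
░░░●·■●○◇●░░░░
░░░○◇○·◆○●░░░░
░░░○○·○○●○░░░░
░░░○●○○■●■░░░░
░░░░◇■·●■░░░░░
░░░░░░░░░░░░░░
■■■■■■■■■■■■■■
■■■■■■■■■■■■■■

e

░░░░░░░░░░░░░░
░░░░░░░░░░░░░░
░░░░░░░░░░░░░░
░░░░░░░░░░░░░░
░░░·■○●■○░░░░░
░░○●·◇·○◇●░░░░
░░●·■●○◇●○░░░░
░░○◇○·○◆●·░░░░
░░○○·○○●○○░░░░
░░○●○○■●■·░░░░
░░░◇■·●■░░░░░░
░░░░░░░░░░░░░░
■■■■■■■■■■■■■■
■■■■■■■■■■■■■■

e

░░░░░░░░░░░░░░
░░░░░░░░░░░░░░
░░░░░░░░░░░░░░
░░░░░░░░░░░░░░
░░·■○●■○░░░░░░
░○●·◇·○◇●○░░░░
░●·■●○◇●○●░░░░
░○◇○·○○◆·○░░░░
░○○·○○●○○■░░░░
░○●○○■●■·○░░░░
░░◇■·●■░░░░░░░
░░░░░░░░░░░░░░
■■■■■■■■■■■■■■
■■■■■■■■■■■■■■

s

░░░░░░░░░░░░░░
░░░░░░░░░░░░░░
░░░░░░░░░░░░░░
░░·■○●■○░░░░░░
░○●·◇·○◇●○░░░░
░●·■●○◇●○●░░░░
░○◇○·○○●·○░░░░
░○○·○○●◆○■░░░░
░○●○○■●■·○░░░░
░░◇■·●■●○·░░░░
░░░░░░░░░░░░░░
■■■■■■■■■■■■■■
■■■■■■■■■■■■■■
■■■■■■■■■■■■■■

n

░░░░░░░░░░░░░░
░░░░░░░░░░░░░░
░░░░░░░░░░░░░░
░░░░░░░░░░░░░░
░░·■○●■○░░░░░░
░○●·◇·○◇●○░░░░
░●·■●○◇●○●░░░░
░○◇○·○○◆·○░░░░
░○○·○○●○○■░░░░
░○●○○■●■·○░░░░
░░◇■·●■●○·░░░░
░░░░░░░░░░░░░░
■■■■■■■■■■■■■■
■■■■■■■■■■■■■■

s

░░░░░░░░░░░░░░
░░░░░░░░░░░░░░
░░░░░░░░░░░░░░
░░·■○●■○░░░░░░
░○●·◇·○◇●○░░░░
░●·■●○◇●○●░░░░
░○◇○·○○●·○░░░░
░○○·○○●◆○■░░░░
░○●○○■●■·○░░░░
░░◇■·●■●○·░░░░
░░░░░░░░░░░░░░
■■■■■■■■■■■■■■
■■■■■■■■■■■■■■
■■■■■■■■■■■■■■

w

░░░░░░░░░░░░░░
░░░░░░░░░░░░░░
░░░░░░░░░░░░░░
░░░·■○●■○░░░░░
░░○●·◇·○◇●○░░░
░░●·■●○◇●○●░░░
░░○◇○·○○●·○░░░
░░○○·○○◆○○■░░░
░░○●○○■●■·○░░░
░░░◇■·●■●○·░░░
░░░░░░░░░░░░░░
■■■■■■■■■■■■■■
■■■■■■■■■■■■■■
■■■■■■■■■■■■■■

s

░░░░░░░░░░░░░░
░░░░░░░░░░░░░░
░░░·■○●■○░░░░░
░░○●·◇·○◇●○░░░
░░●·■●○◇●○●░░░
░░○◇○·○○●·○░░░
░░○○·○○●○○■░░░
░░○●○○■◆■·○░░░
░░░◇■·●■●○·░░░
░░░░░◇●○○○░░░░
■■■■■■■■■■■■■■
■■■■■■■■■■■■■■
■■■■■■■■■■■■■■
■■■■■■■■■■■■■■

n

░░░░░░░░░░░░░░
░░░░░░░░░░░░░░
░░░░░░░░░░░░░░
░░░·■○●■○░░░░░
░░○●·◇·○◇●○░░░
░░●·■●○◇●○●░░░
░░○◇○·○○●·○░░░
░░○○·○○◆○○■░░░
░░○●○○■●■·○░░░
░░░◇■·●■●○·░░░
░░░░░◇●○○○░░░░
■■■■■■■■■■■■■■
■■■■■■■■■■■■■■
■■■■■■■■■■■■■■

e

░░░░░░░░░░░░░░
░░░░░░░░░░░░░░
░░░░░░░░░░░░░░
░░·■○●■○░░░░░░
░○●·◇·○◇●○░░░░
░●·■●○◇●○●░░░░
░○◇○·○○●·○░░░░
░○○·○○●◆○■░░░░
░○●○○■●■·○░░░░
░░◇■·●■●○·░░░░
░░░░◇●○○○░░░░░
■■■■■■■■■■■■■■
■■■■■■■■■■■■■■
■■■■■■■■■■■■■■

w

░░░░░░░░░░░░░░
░░░░░░░░░░░░░░
░░░░░░░░░░░░░░
░░░·■○●■○░░░░░
░░○●·◇·○◇●○░░░
░░●·■●○◇●○●░░░
░░○◇○·○○●·○░░░
░░○○·○○◆○○■░░░
░░○●○○■●■·○░░░
░░░◇■·●■●○·░░░
░░░░░◇●○○○░░░░
■■■■■■■■■■■■■■
■■■■■■■■■■■■■■
■■■■■■■■■■■■■■

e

░░░░░░░░░░░░░░
░░░░░░░░░░░░░░
░░░░░░░░░░░░░░
░░·■○●■○░░░░░░
░○●·◇·○◇●○░░░░
░●·■●○◇●○●░░░░
░○◇○·○○●·○░░░░
░○○·○○●◆○■░░░░
░○●○○■●■·○░░░░
░░◇■·●■●○·░░░░
░░░░◇●○○○░░░░░
■■■■■■■■■■■■■■
■■■■■■■■■■■■■■
■■■■■■■■■■■■■■

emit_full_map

░·■○●■○░░
○●·◇·○◇●○
●·■●○◇●○●
○◇○·○○●·○
○○·○○●◆○■
○●○○■●■·○
░◇■·●■●○·
░░░◇●○○○░


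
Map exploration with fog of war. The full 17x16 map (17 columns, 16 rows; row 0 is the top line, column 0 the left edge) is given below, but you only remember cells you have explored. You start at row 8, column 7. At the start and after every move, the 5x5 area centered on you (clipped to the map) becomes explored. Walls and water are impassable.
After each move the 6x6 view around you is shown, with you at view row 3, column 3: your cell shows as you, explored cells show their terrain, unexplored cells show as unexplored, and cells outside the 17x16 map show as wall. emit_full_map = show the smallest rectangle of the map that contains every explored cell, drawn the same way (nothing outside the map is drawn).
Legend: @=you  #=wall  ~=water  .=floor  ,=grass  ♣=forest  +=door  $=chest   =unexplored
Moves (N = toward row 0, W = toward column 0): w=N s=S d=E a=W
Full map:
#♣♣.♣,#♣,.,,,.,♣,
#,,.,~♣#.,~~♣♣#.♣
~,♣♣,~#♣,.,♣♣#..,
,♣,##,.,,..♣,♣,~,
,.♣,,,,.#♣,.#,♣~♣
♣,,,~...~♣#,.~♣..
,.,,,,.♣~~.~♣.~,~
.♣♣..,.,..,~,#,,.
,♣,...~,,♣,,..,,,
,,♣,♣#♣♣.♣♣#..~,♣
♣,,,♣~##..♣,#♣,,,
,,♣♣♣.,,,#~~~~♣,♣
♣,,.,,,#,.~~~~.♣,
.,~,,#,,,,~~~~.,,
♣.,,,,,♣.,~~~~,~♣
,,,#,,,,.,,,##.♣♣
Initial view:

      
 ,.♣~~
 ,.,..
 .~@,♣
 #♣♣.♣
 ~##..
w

      
 ...~♣
 ,.♣~~
 ,.@..
 .~,,♣
 #♣♣.♣

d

      
...~♣#
,.♣~~.
,.,@.,
.~,,♣,
#♣♣.♣♣

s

...~♣#
,.♣~~.
,.,..,
.~,@♣,
#♣♣.♣♣
~##..♣

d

..~♣# 
.♣~~.~
.,..,~
~,,@,,
♣♣.♣♣#
##..♣,

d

.~♣#  
♣~~.~♣
,..,~,
,,♣@,.
♣.♣♣#.
#..♣,#

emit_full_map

...~♣#  
,.♣~~.~♣
,.,..,~,
.~,,♣@,.
#♣♣.♣♣#.
~##..♣,#

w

      
.~♣#,.
♣~~.~♣
,..@~,
,,♣,,.
♣.♣♣#.

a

      
..~♣#,
.♣~~.~
.,.@,~
~,,♣,,
♣♣.♣♣#

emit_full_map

...~♣#,.
,.♣~~.~♣
,.,.@,~,
.~,,♣,,.
#♣♣.♣♣#.
~##..♣,#


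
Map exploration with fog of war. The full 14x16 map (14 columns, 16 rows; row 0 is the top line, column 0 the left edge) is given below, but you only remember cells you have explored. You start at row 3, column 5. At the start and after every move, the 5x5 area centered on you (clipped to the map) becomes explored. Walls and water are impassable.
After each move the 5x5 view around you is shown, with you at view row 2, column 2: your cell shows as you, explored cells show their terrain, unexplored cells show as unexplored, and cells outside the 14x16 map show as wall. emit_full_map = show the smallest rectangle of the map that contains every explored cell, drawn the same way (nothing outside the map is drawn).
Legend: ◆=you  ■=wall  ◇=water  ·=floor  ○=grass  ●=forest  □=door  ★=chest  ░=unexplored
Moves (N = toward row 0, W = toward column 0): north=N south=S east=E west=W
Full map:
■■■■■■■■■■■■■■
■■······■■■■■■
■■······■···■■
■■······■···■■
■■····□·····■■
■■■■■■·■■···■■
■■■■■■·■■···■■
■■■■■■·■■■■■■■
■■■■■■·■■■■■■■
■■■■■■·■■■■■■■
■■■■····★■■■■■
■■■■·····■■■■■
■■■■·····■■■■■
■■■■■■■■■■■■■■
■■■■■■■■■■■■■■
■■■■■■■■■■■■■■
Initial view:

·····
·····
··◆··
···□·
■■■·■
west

·····
·····
··◆··
····□
■■■■·

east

·····
·····
··◆··
···□·
■■■·■

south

·····
·····
··◆□·
■■■·■
■■■·■

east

····■
····■
··◆··
■■·■■
■■·■■

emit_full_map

······░
······■
······■
····◆··
■■■■·■■
░■■■·■■

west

·····
·····
··◆□·
■■■·■
■■■·■

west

·····
·····
··◆·□
■■■■·
■■■■·


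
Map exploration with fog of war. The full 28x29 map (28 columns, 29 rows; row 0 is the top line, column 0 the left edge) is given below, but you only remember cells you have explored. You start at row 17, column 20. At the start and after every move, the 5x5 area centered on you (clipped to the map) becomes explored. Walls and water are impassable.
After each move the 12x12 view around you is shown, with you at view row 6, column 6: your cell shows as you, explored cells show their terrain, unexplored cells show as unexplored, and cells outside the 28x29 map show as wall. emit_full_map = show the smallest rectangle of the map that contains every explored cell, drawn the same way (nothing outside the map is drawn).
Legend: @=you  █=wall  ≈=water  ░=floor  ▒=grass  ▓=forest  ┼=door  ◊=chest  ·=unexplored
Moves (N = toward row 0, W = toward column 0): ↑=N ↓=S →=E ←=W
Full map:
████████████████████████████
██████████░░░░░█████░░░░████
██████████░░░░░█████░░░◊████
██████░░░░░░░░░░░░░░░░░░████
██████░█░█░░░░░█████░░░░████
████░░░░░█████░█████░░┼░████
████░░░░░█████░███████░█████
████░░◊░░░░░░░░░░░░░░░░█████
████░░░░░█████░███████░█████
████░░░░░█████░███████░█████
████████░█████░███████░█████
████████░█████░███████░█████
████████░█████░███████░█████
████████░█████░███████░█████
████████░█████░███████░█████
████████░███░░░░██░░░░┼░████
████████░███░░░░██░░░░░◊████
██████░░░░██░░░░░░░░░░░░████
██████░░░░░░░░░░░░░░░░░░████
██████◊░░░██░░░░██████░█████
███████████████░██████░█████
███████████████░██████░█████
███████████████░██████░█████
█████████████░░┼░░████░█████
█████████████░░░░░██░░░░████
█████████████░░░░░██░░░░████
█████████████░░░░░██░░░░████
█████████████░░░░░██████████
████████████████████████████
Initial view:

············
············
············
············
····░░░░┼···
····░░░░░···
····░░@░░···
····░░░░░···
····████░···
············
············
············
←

············
············
············
············
····█░░░░┼··
····█░░░░░··
····░░@░░░··
····░░░░░░··
····█████░··
············
············
············

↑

············
············
············
············
····█████···
····█░░░░┼··
····█░@░░░··
····░░░░░░··
····░░░░░░··
····█████░··
············
············

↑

············
············
············
············
····█████···
····█████···
····█░@░░┼··
····█░░░░░··
····░░░░░░··
····░░░░░░··
····█████░··
············

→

············
············
············
············
···█████░···
···█████░···
···█░░@░┼···
···█░░░░░···
···░░░░░░···
···░░░░░░···
···█████░···
············

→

············
············
············
············
··█████░█···
··█████░█···
··█░░░@┼░···
··█░░░░░◊···
··░░░░░░░···
··░░░░░░····
··█████░····
············

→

············
············
············
············
·█████░██···
·█████░██···
·█░░░░@░█···
·█░░░░░◊█···
·░░░░░░░█···
·░░░░░░·····
·█████░·····
············

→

···········█
···········█
···········█
···········█
█████░███··█
█████░███··█
█░░░░┼@██··█
█░░░░░◊██··█
░░░░░░░██··█
░░░░░░·····█
█████░·····█
···········█

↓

···········█
···········█
···········█
█████░███··█
█████░███··█
█░░░░┼░██··█
█░░░░░@██··█
░░░░░░░██··█
░░░░░░░██··█
█████░·····█
···········█
···········█

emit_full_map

█████░███
█████░███
█░░░░┼░██
█░░░░░@██
░░░░░░░██
░░░░░░░██
█████░···

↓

···········█
···········█
█████░███··█
█████░███··█
█░░░░┼░██··█
█░░░░░◊██··█
░░░░░░@██··█
░░░░░░░██··█
█████░███··█
···········█
···········█
···········█

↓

···········█
█████░███··█
█████░███··█
█░░░░┼░██··█
█░░░░░◊██··█
░░░░░░░██··█
░░░░░░@██··█
█████░███··█
····█░███··█
···········█
···········█
···········█

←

············
·█████░███··
·█████░███··
·█░░░░┼░██··
·█░░░░░◊██··
·░░░░░░░██··
·░░░░░@░██··
·█████░███··
····██░███··
············
············
············

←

············
··█████░███·
··█████░███·
··█░░░░┼░██·
··█░░░░░◊██·
··░░░░░░░██·
··░░░░@░░██·
··█████░███·
····███░███·
············
············
············

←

············
···█████░███
···█████░███
···█░░░░┼░██
···█░░░░░◊██
···░░░░░░░██
···░░░@░░░██
···█████░███
····████░███
············
············
············

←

············
····█████░██
····█████░██
····█░░░░┼░█
····█░░░░░◊█
····░░░░░░░█
····░░@░░░░█
····█████░██
····█████░██
············
············
············

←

············
·····█████░█
·····█████░█
·····█░░░░┼░
····██░░░░░◊
····░░░░░░░░
····░░@░░░░░
····██████░█
····██████░█
············
············
············

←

············
······█████░
······█████░
······█░░░░┼
····░██░░░░░
····░░░░░░░░
····░░@░░░░░
····░██████░
····░██████░
············
············
············

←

············
·······█████
·······█████
·······█░░░░
····░░██░░░░
····░░░░░░░░
····░░@░░░░░
····░░██████
····█░██████
············
············
············

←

············
········████
········████
········█░░░
····░░░██░░░
····░░░░░░░░
····░░@░░░░░
····░░░█████
····██░█████
············
············
············

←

············
·········███
·········███
·········█░░
····░░░░██░░
····░░░░░░░░
····░░@░░░░░
····░░░░████
····███░████
············
············
············

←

············
··········██
··········██
··········█░
····█░░░░██░
····█░░░░░░░
····░░@░░░░░
····█░░░░███
····████░███
············
············
············

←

············
···········█
···········█
···········█
····██░░░░██
····██░░░░░░
····░░@░░░░░
····██░░░░██
····█████░██
············
············
············

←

············
············
············
············
····███░░░░█
····░██░░░░░
····░░@░░░░░
····░██░░░░█
····██████░█
············
············
············

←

············
············
············
············
····░███░░░░
····░░██░░░░
····░░@░░░░░
····░░██░░░░
····███████░
············
············
············

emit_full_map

·········█████░███
·········█████░███
·········█░░░░┼░██
░███░░░░██░░░░░◊██
░░██░░░░░░░░░░░░██
░░@░░░░░░░░░░░░░██
░░██░░░░██████░███
███████░██████░███
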